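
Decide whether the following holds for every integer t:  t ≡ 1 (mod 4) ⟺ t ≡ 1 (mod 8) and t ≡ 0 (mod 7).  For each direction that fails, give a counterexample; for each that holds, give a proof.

The forward direction fails; the converse holds.

Forward direction. This fails: t = 1 gives 1 ≡ 1 (mod 4) but 1 ≡ 1 (mod 7), so the conjunction on the right does not hold.

Converse. If t ≡ 1 (mod 8) and t ≡ 0 (mod 7), then by the Chinese remainder theorem t ≡ 49 (mod 56). Since 49 ≡ 1 (mod 4) and 4 ∣ 56, we get t ≡ 1 (mod 4).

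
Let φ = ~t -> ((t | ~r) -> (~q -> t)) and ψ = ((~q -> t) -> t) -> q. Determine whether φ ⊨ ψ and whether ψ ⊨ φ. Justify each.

[⇒] This fails. Under r = T, t = F, q = F, the left side is true but the right side is false.

[⇐] Assume the antecedent. If r is true, ~t -> ((t | ~r) -> (~q -> t)) reduces to true regardless of the other variables. If r is false, the antecedent forces (r = F, t = F, q = T) or (r = F, t = T, q = T), and ~t -> ((t | ~r) -> (~q -> t)) holds there. Either way ~t -> ((t | ~r) -> (~q -> t)) holds.

(⇒) fails; (⇐) holds.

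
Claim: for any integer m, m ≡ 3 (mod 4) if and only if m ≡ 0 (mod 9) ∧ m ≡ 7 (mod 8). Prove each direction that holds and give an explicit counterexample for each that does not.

(⇒) This fails: m = 3 gives 3 ≡ 3 (mod 4) but 3 ≡ 3 (mod 9), so the conjunction on the right does not hold.

(⇐) Conversely, if m ≡ 0 (mod 9) and m ≡ 7 (mod 8), then by the Chinese remainder theorem m ≡ 63 (mod 72). Since 63 ≡ 3 (mod 4) and 4 ∣ 72, we get m ≡ 3 (mod 4).

(⇒) fails; (⇐) holds.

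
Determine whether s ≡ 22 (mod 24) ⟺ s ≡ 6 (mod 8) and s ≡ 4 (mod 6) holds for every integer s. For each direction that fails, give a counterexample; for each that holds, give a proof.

Forward direction. Suppose s ≡ 22 (mod 24); write s = 24j + 22. Since 8 ∣ 24, reducing mod 8 gives s ≡ 22 ≡ 6 (mod 8); since 6 ∣ 24, reducing mod 6 gives s ≡ 22 ≡ 4 (mod 6).

Converse. If s ≡ 6 (mod 8) and s ≡ 4 (mod 6), then by the Chinese remainder theorem s ≡ 22 (mod 24). This is exactly s ≡ 22 (mod 24).

Both directions hold.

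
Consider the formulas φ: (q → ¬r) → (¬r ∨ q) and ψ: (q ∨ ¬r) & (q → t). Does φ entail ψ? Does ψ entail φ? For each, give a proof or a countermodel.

[⇐] Assume the antecedent. If q is true, (q → ¬r) → (¬r ∨ q) reduces to true regardless of the other variables. If q is false, the antecedent forces (q = F, t = F, r = F) or (q = F, t = T, r = F), and (q → ¬r) → (¬r ∨ q) holds there. Either way (q → ¬r) → (¬r ∨ q) holds.

[⇒] This fails. Under q = T, t = F, r = F, the left side is true but the right side is false.

Only the reverse direction holds.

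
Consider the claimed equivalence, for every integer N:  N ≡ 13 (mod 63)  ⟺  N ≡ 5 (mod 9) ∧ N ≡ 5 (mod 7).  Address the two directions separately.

Neither implication holds.

(→) This fails: N = 13 gives 13 ≡ 13 (mod 63) but 13 ≡ 4 (mod 9), so the conjunction on the right does not hold.

(←) This fails: N = 5 satisfies both congruences on the right (5 ≡ 5 mod 9 and 5 ≡ 5 mod 7) yet 5 ≡ 5 (mod 63), not 13.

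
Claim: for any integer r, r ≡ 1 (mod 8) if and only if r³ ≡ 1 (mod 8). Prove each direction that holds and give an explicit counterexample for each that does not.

(⇐) Suppose r³ ≡ 1 (mod 8). The only residue r in {0, …, 7} with r³ ≡ 1 (mod 8) is r = 1, so r ≡ 1 (mod 8).

(⇒) Suppose r ≡ 1 (mod 8). Write r = 8j + 1. Then (8j + 1)³ = 512j³ + 192j² + 24j + 1 = 8(64j³ + 24j² + 3j) + 1, so r³ ≡ 1 (mod 8).

Equivalent; both directions hold.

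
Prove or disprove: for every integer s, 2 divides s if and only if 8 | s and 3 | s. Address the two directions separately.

(⇐) Suppose 8 ∣ s and 3 ∣ s. Any common multiple of 8 and 3 is a multiple of their lcm; here gcd(8, 3) = 1, so lcm(8, 3) = 8·3 = 24, so 24 ∣ s. Since 2 ∣ 24, it follows that 2 ∣ s.

(⇒) This fails: take s = 2. Certainly 2 ∣ 2, but 8 ∤ 2.

Only the converse holds.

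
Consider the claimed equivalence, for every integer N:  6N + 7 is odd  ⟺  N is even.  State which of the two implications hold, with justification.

(⟹) This fails: take N = 1. Then 6N + 7 = 13, which is odd, yet N = 1 is odd, not even.

(⟸) Suppose N is even. Since 6 is even, 6N is even for every N, so 6N + 7 has the same parity as 7, which is odd. Hence 6N + 7 is odd.

Only the converse holds.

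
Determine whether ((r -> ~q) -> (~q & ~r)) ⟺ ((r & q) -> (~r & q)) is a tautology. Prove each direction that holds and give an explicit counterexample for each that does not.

[⇒] This fails. Under q = T, r = T, the left side is true but the right side is false.

[⇐] This fails. Under q = T, r = F, the left side is false but the right side is true.

Neither implication holds.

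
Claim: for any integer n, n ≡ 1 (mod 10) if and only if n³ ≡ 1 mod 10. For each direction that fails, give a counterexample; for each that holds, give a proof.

[⇒] Suppose n ≡ 1 (mod 10). Write n = 10j + 1. Then (10j + 1)³ = 1000j³ + 300j² + 30j + 1 = 10(100j³ + 30j² + 3j) + 1, so n³ ≡ 1 (mod 10).

[⇐] For the converse, argue contrapositively. If n ≢ 1 (mod 10), then n is congruent to one of 0, 2, 3, 4, 5, 6, 7, 8, 9 modulo 10, and these give n³ ≡ 0, 8, 7, 4, 5, 6, 3, 2, 9 respectively — never 1.

Both implications hold.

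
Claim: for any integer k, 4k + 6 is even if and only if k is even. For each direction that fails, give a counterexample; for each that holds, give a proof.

(⇒) fails; (⇐) holds.

(←) Suppose k is even. Since 4 is even, 4k is even for every k, so 4k + 6 has the same parity as 6, which is even. Hence 4k + 6 is even.

(→) This fails: take k = 7. Then 4k + 6 = 34, which is even, yet k = 7 is odd, not even.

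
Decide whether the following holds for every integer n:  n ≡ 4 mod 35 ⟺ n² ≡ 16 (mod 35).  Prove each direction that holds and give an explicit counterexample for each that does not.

[⇐] This fails: take n = 11. Then 11² = 121 ≡ 16 (mod 35), yet 11 ≡ 11 (mod 35), not 4.

[⇒] Suppose n ≡ 4 mod 35. Write n = 35j + 4. Then (35j + 4)² = 1225j² + 280j + 16 = 35(35j² + 8j) + 16, so n² ≡ 16 (mod 35).

The forward direction holds; the converse fails.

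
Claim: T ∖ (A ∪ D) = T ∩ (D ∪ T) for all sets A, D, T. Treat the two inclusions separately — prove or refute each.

(⟹) Let x ∈ T ∖ (A ∪ D). Then x ∈ T and x ∉ A, D, from which x ∈ T ∩ (D ∪ T).

(⟸) This inclusion fails. Take A = {1}, D = ∅, T = {1}; then 1 ∈ T ∩ (D ∪ T) but 1 ∉ T ∖ (A ∪ D).

The sets are not equal: only the forward inclusion holds.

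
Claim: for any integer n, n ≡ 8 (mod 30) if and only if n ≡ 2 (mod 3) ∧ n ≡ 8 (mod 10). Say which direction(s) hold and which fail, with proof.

Both directions hold.

(→) Suppose n ≡ 8 (mod 30); write n = 30j + 8. Since 3 ∣ 30, reducing mod 3 gives n ≡ 8 ≡ 2 (mod 3); since 10 ∣ 30, reducing mod 10 gives n ≡ 8 (mod 10).

(←) Conversely, if n ≡ 2 (mod 3) and n ≡ 8 (mod 10), then by the Chinese remainder theorem n ≡ 8 (mod 30). This is exactly n ≡ 8 (mod 30).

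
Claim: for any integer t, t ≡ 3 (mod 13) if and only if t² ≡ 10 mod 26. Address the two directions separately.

Forward direction. This fails: take t = 3. Then 3 ≡ 3 (mod 13), but 3² = 9 ≡ 9 (mod 26), not 10.

Converse. This fails: take t = 6. Then 6² = 36 ≡ 10 (mod 26), yet 6 ≡ 6 (mod 13), not 3.

(⇒) fails and (⇐) fails.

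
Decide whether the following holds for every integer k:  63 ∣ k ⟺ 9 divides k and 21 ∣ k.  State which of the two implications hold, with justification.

(→) If 63 ∣ k, write k = 63q. Since 63 = 7·9, k = 9·(7q), so 9 ∣ k; and since 63 = 3·21, k = 21·(3q), so 21 ∣ k.

(←) Suppose 9 ∣ k and 21 ∣ k. Any common multiple of 9 and 21 is a multiple of their lcm; here lcm(9, 21) = 9·21/gcd(9, 21) = 189/3 = 63, so 63 ∣ k.

The biconditional holds.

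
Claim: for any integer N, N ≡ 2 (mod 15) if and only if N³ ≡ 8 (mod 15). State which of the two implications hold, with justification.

Both implications hold.

(⇒) Suppose N ≡ 2 (mod 15). Write N = 15j + 2. Then (15j + 2)³ = 3375j³ + 1350j² + 180j + 8 = 15(225j³ + 90j² + 12j) + 8, so N³ ≡ 8 (mod 15).

(⇐) Conversely, suppose N³ ≡ 8 (mod 15). The only residue r in {0, …, 14} with r³ ≡ 8 (mod 15) is r = 2, so N ≡ 2 (mod 15).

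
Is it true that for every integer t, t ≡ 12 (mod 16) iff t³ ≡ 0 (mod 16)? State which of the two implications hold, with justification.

The forward direction holds; the converse fails.

[⇒] Suppose t ≡ 12 (mod 16). Write t = 16j + 12. Then (16j + 12)³ = 4096j³ + 9216j² + 6912j + 1728 = 16(256j³ + 576j² + 432j + 108) + 0, so t³ ≡ 0 (mod 16).

[⇐] This fails: take t = 0. Then 0³ = 0 ≡ 0 (mod 16), yet 0 ≡ 0 (mod 16), not 12.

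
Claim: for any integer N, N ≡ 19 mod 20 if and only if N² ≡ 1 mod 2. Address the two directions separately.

The forward direction holds; the converse fails.

(→) Suppose N ≡ 19 (mod 20). Then N² ≡ 19² = 361 (mod 20), and since 2 ∣ 20, also N² ≡ 1 (mod 2).

(←) This fails: take N = 1. Then 1² = 1 ≡ 1 (mod 2), yet 1 ≡ 1 (mod 20), not 19.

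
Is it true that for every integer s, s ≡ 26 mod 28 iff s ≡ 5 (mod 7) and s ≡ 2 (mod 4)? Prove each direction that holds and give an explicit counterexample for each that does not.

The biconditional holds.

[⇒] Suppose s ≡ 26 (mod 28); write s = 28j + 26. Since 7 ∣ 28, reducing mod 7 gives s ≡ 26 ≡ 5 (mod 7); since 4 ∣ 28, reducing mod 4 gives s ≡ 26 ≡ 2 (mod 4).

[⇐] Conversely, if s ≡ 5 (mod 7) and s ≡ 2 (mod 4), then by the Chinese remainder theorem s ≡ 26 (mod 28). This is exactly s ≡ 26 (mod 28).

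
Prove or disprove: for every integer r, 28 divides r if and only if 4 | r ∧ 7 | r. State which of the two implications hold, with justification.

Both directions hold; the statement is true.

(⇒) If 28 ∣ r, write r = 28q. Since 28 = 7·4, r = 4·(7q), so 4 ∣ r; and since 28 = 4·7, r = 7·(4q), so 7 ∣ r.

(⇐) Suppose 4 ∣ r and 7 ∣ r. Any common multiple of 4 and 7 is a multiple of their lcm; here gcd(4, 7) = 1, so lcm(4, 7) = 4·7 = 28, so 28 ∣ r.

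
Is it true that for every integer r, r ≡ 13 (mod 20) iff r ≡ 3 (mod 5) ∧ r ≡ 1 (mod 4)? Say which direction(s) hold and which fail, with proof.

(→) Suppose r ≡ 13 (mod 20); write r = 20j + 13. Since 5 ∣ 20, reducing mod 5 gives r ≡ 13 ≡ 3 (mod 5); since 4 ∣ 20, reducing mod 4 gives r ≡ 13 ≡ 1 (mod 4).

(←) Conversely, if r ≡ 3 (mod 5) and r ≡ 1 (mod 4), then by the Chinese remainder theorem r ≡ 13 (mod 20). This is exactly r ≡ 13 (mod 20).

Equivalent; both directions hold.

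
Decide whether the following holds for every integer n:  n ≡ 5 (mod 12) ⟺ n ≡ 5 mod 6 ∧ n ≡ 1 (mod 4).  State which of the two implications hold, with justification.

Equivalent; both directions hold.

(→) Suppose n ≡ 5 (mod 12); write n = 12j + 5. Since 6 ∣ 12, reducing mod 6 gives n ≡ 5 (mod 6); since 4 ∣ 12, reducing mod 4 gives n ≡ 5 ≡ 1 (mod 4).

(←) Conversely, if n ≡ 5 (mod 6) and n ≡ 1 (mod 4), then by the Chinese remainder theorem n ≡ 5 (mod 12). This is exactly n ≡ 5 (mod 12).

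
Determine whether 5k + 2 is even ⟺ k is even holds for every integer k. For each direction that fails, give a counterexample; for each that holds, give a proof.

Converse. Suppose k is even; write k = 2j. Then 5k + 2 = 5·(2j) + 2 = 2·5j + 2, which is even.

Forward direction. Suppose 5k + 2 is even. Since 5 is odd, 5k and k have the same parity, so 5k + 2 ≡ k + 2 (mod 2). As 2 is even, 5k + 2 is even exactly when k is even. Thus k is even.

Equivalent; both directions hold.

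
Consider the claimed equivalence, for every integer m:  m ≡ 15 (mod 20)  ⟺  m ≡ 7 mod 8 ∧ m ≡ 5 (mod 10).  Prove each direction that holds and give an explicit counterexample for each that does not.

The forward direction fails; the converse holds.

Forward direction. This fails: m = 35 gives 35 ≡ 15 (mod 20) but 35 ≡ 3 (mod 8), so the conjunction on the right does not hold.

Converse. If m ≡ 7 (mod 8) and m ≡ 5 (mod 10), then by the Chinese remainder theorem m ≡ 15 (mod 40). Since 15 ≡ 15 (mod 20) and 20 ∣ 40, we get m ≡ 15 (mod 20).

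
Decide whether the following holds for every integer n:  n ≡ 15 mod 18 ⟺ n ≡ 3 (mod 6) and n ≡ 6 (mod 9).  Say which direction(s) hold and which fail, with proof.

(⇒) Suppose n ≡ 15 (mod 18); write n = 18j + 15. Since 6 ∣ 18, reducing mod 6 gives n ≡ 15 ≡ 3 (mod 6); since 9 ∣ 18, reducing mod 9 gives n ≡ 15 ≡ 6 (mod 9).

(⇐) Conversely, if n ≡ 3 (mod 6) and n ≡ 6 (mod 9), then by the Chinese remainder theorem n ≡ 15 (mod 18). This is exactly n ≡ 15 (mod 18).

Both directions hold; the statement is true.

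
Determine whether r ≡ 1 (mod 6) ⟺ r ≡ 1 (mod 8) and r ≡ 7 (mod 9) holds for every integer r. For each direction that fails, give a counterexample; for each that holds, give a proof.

(⇒) fails; (⇐) holds.

(⇒) This fails: r = 1 gives 1 ≡ 1 (mod 6) but 1 ≡ 1 (mod 9), so the conjunction on the right does not hold.

(⇐) Conversely, if r ≡ 1 (mod 8) and r ≡ 7 (mod 9), then by the Chinese remainder theorem r ≡ 25 (mod 72). Since 25 ≡ 1 (mod 6) and 6 ∣ 72, we get r ≡ 1 (mod 6).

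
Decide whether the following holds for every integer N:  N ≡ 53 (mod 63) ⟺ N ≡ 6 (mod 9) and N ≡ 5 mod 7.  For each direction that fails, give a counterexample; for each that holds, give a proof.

Neither implication holds.

(⟹) This fails: N = 53 gives 53 ≡ 53 (mod 63) but 53 ≡ 8 (mod 9), so the conjunction on the right does not hold.

(⟸) This fails: N = 33 satisfies both congruences on the right (33 ≡ 6 mod 9 and 33 ≡ 5 mod 7) yet 33 ≡ 33 (mod 63), not 53.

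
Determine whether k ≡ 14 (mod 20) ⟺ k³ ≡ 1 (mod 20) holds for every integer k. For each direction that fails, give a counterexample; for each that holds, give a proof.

Neither implication holds.

(⟹) This fails: take k = 14. Then 14 ≡ 14 (mod 20), but 14³ = 2744 ≡ 4 (mod 20), not 1.

(⟸) This fails: take k = 1. Then 1³ = 1 ≡ 1 (mod 20), yet 1 ≡ 1 (mod 20), not 14.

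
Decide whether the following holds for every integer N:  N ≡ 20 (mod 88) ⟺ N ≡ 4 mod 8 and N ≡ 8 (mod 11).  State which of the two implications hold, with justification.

Neither implication holds.

[⇒] This fails: N = 20 gives 20 ≡ 20 (mod 88) but 20 ≡ 9 (mod 11), so the conjunction on the right does not hold.

[⇐] This fails: N = 52 satisfies both congruences on the right (52 ≡ 4 mod 8 and 52 ≡ 8 mod 11) yet 52 ≡ 52 (mod 88), not 20.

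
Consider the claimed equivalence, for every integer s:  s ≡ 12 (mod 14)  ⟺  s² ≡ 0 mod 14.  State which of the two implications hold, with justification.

(→) This fails: take s = 12. Then 12 ≡ 12 (mod 14), but 12² = 144 ≡ 4 (mod 14), not 0.

(←) This fails: take s = 0. Then 0² = 0 ≡ 0 (mod 14), yet 0 ≡ 0 (mod 14), not 12.

Neither implication holds.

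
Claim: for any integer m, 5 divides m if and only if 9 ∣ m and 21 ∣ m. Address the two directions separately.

Neither implication holds.

(→) This fails: take m = 5. Certainly 5 ∣ 5, but 9 ∤ 5.

(←) This fails: take m = 63. Both 9 ∣ 63 and 21 ∣ 63, yet 63 is not a multiple of 5 (since 63 = 12·5 + 3), so 5 ∤ 63.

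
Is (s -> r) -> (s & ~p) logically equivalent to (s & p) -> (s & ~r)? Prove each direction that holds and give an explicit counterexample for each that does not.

(⇒) Assume the antecedent. If r is true, the antecedent forces (r = T, s = T, p = F), and (s & p) -> (s & ~r) holds there. If r is false, (s & p) -> (s & ~r) reduces to true regardless of the other variables. Either way (s & p) -> (s & ~r) holds.

(⇐) This fails. Under r = F, s = F, p = F, the left side is false but the right side is true.

Not equivalent: only (⇒) holds.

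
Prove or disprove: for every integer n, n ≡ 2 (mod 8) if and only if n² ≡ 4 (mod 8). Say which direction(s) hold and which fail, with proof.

(⇒) Suppose n ≡ 2 (mod 8). Write n = 8j + 2. Then (8j + 2)² = 64j² + 32j + 4 = 8(8j² + 4j) + 4, so n² ≡ 4 (mod 8).

(⇐) This fails: take n = 6. Then 6² = 36 ≡ 4 (mod 8), yet 6 ≡ 6 (mod 8), not 2.

Not equivalent: only (⇒) holds.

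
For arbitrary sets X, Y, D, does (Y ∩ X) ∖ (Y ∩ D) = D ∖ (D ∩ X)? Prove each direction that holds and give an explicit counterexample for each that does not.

Neither inclusion holds.

Forward inclusion. This inclusion fails. Take X = {1}, Y = {1}, D = ∅; then 1 ∈ (Y ∩ X) ∖ (Y ∩ D) but 1 ∉ D ∖ (D ∩ X).

Reverse inclusion. This inclusion fails. Take X = ∅, Y = ∅, D = {1}; then 1 ∈ D ∖ (D ∩ X) but 1 ∉ (Y ∩ X) ∖ (Y ∩ D).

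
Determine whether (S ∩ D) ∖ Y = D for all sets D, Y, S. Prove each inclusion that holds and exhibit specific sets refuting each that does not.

The sets are not equal: only the forward inclusion holds.

(⊇) This inclusion fails. Take D = {1}, Y = ∅, S = ∅; then 1 ∈ D but 1 ∉ (S ∩ D) ∖ Y.

(⊆) Let x ∈ (S ∩ D) ∖ Y. Then x ∈ D ∩ S and x ∉ Y, from which x ∈ D.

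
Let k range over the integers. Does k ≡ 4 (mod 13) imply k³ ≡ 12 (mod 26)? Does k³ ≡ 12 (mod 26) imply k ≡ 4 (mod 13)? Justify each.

Forward direction. This fails: take k = 17. Then 17 ≡ 4 (mod 13), but 17³ = 4913 ≡ 25 (mod 26), not 12.

Converse. This fails: take k = 10. Then 10³ = 1000 ≡ 12 (mod 26), yet 10 ≡ 10 (mod 13), not 4.

(⇒) fails and (⇐) fails.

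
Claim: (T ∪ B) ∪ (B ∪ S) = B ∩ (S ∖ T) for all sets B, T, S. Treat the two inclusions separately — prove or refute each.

(⟹) This inclusion fails. Take B = {1}, T = ∅, S = ∅; then 1 ∈ (T ∪ B) ∪ (B ∪ S) but 1 ∉ B ∩ (S ∖ T).

(⟸) Let x ∈ B ∩ (S ∖ T). Then x ∈ B ∩ S and x ∉ T, from which x ∈ (T ∪ B) ∪ (B ∪ S).

Only the reverse inclusion holds.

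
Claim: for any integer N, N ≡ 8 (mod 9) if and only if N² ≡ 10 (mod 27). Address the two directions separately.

(⇒) This fails: take N = 17. Then 17 ≡ 8 (mod 9), but 17² = 289 ≡ 19 (mod 27), not 10.

(⇐) This fails: take N = 19. Then 19² = 361 ≡ 10 (mod 27), yet 19 ≡ 1 (mod 9), not 8.

Both directions fail.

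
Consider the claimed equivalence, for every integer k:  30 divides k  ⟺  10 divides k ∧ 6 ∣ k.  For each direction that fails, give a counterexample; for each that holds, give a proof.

(→) If 30 ∣ k, write k = 30q. Since 30 = 3·10, k = 10·(3q), so 10 ∣ k; and since 30 = 5·6, k = 6·(5q), so 6 ∣ k.

(←) Suppose 10 ∣ k and 6 ∣ k. Any common multiple of 10 and 6 is a multiple of their lcm; here lcm(10, 6) = 10·6/gcd(10, 6) = 60/2 = 30, so 30 ∣ k.

Both directions hold; the statement is true.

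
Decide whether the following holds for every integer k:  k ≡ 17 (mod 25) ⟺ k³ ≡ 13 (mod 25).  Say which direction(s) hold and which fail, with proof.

Both implications hold.

(⟹) Suppose k ≡ 17 (mod 25). Write k = 25j + 17. Then (25j + 17)³ = 15625j³ + 31875j² + 21675j + 4913 = 25(625j³ + 1275j² + 867j + 196) + 13, so k³ ≡ 13 (mod 25).

(⟸) Conversely, suppose k³ ≡ 13 (mod 25). The only residue r in {0, …, 24} with r³ ≡ 13 (mod 25) is r = 17, so k ≡ 17 (mod 25).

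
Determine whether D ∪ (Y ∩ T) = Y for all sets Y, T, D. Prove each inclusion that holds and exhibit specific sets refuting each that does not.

(⟹) This inclusion fails. Take Y = ∅, T = ∅, D = {1}; then 1 ∈ D ∪ (Y ∩ T) but 1 ∉ Y.

(⟸) This inclusion fails. Take Y = {1}, T = ∅, D = ∅; then 1 ∈ Y but 1 ∉ D ∪ (Y ∩ T).

Neither inclusion holds.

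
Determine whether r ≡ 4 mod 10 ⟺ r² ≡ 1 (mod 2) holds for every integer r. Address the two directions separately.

(⇒) This fails: take r = 4. Then 4 ≡ 4 (mod 10), but 4² = 16 ≡ 0 (mod 2), not 1.

(⇐) This fails: take r = 1. Then 1² = 1 ≡ 1 (mod 2), yet 1 ≡ 1 (mod 10), not 4.

(⇒) fails and (⇐) fails.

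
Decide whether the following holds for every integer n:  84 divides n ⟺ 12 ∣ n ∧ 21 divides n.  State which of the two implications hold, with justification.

Equivalent; both directions hold.

(→) If 84 ∣ n, write n = 84q. Since 84 = 7·12, n = 12·(7q), so 12 ∣ n; and since 84 = 4·21, n = 21·(4q), so 21 ∣ n.

(←) Suppose 12 ∣ n and 21 ∣ n. Any common multiple of 12 and 21 is a multiple of their lcm; here lcm(12, 21) = 12·21/gcd(12, 21) = 252/3 = 84, so 84 ∣ n.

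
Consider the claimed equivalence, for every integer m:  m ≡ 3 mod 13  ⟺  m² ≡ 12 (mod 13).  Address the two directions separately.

(⟹) This fails: take m = 3. Then 3 ≡ 3 (mod 13), but 3² = 9 ≡ 9 (mod 13), not 12.

(⟸) This fails: take m = 5. Then 5² = 25 ≡ 12 (mod 13), yet 5 ≡ 5 (mod 13), not 3.

(⇒) fails and (⇐) fails.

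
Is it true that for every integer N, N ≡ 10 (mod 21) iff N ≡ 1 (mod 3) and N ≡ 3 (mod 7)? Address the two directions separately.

Equivalent; both directions hold.

(⟹) Suppose N ≡ 10 (mod 21); write N = 21j + 10. Since 3 ∣ 21, reducing mod 3 gives N ≡ 10 ≡ 1 (mod 3); since 7 ∣ 21, reducing mod 7 gives N ≡ 10 ≡ 3 (mod 7).

(⟸) Conversely, if N ≡ 1 (mod 3) and N ≡ 3 (mod 7), then by the Chinese remainder theorem N ≡ 10 (mod 21). This is exactly N ≡ 10 (mod 21).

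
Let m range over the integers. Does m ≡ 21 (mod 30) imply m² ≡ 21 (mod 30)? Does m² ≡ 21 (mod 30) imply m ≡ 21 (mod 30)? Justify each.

Only the forward direction holds.

(→) Suppose m ≡ 21 (mod 30). Write m = 30j + 21. Then (30j + 21)² = 900j² + 1260j + 441 = 30(30j² + 42j + 14) + 21, so m² ≡ 21 (mod 30).

(←) This fails: take m = 9. Then 9² = 81 ≡ 21 (mod 30), yet 9 ≡ 9 (mod 30), not 21.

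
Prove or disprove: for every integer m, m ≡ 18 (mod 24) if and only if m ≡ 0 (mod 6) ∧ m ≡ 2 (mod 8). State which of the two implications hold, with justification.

Equivalent; both directions hold.

(⟹) Suppose m ≡ 18 (mod 24); write m = 24j + 18. Since 6 ∣ 24, reducing mod 6 gives m ≡ 18 ≡ 0 (mod 6); since 8 ∣ 24, reducing mod 8 gives m ≡ 18 ≡ 2 (mod 8).

(⟸) Conversely, if m ≡ 0 (mod 6) and m ≡ 2 (mod 8), then by the Chinese remainder theorem m ≡ 18 (mod 24). This is exactly m ≡ 18 (mod 24).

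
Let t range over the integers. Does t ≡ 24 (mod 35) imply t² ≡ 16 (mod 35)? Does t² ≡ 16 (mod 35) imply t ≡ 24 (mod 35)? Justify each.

Not equivalent: only (⇒) holds.

(⟹) Suppose t ≡ 24 (mod 35). Write t = 35j + 24. Then (35j + 24)² = 1225j² + 1680j + 576 = 35(35j² + 48j + 16) + 16, so t² ≡ 16 (mod 35).

(⟸) This fails: take t = 4. Then 4² = 16 ≡ 16 (mod 35), yet 4 ≡ 4 (mod 35), not 24.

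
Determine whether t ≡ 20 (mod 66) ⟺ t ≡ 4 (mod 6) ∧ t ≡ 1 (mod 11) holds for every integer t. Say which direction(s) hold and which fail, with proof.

Forward direction. This fails: t = 20 gives 20 ≡ 20 (mod 66) but 20 ≡ 2 (mod 6), so the conjunction on the right does not hold.

Converse. This fails: t = 34 satisfies both congruences on the right (34 ≡ 4 mod 6 and 34 ≡ 1 mod 11) yet 34 ≡ 34 (mod 66), not 20.

(⇒) fails and (⇐) fails.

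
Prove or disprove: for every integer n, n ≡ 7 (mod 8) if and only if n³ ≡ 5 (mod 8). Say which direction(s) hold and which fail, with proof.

(→) This fails: take n = 7. Then 7 ≡ 7 (mod 8), but 7³ = 343 ≡ 7 (mod 8), not 5.

(←) This fails: take n = 5. Then 5³ = 125 ≡ 5 (mod 8), yet 5 ≡ 5 (mod 8), not 7.

Both directions fail.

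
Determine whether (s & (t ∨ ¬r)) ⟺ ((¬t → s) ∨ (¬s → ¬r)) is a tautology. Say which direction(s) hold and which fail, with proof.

Not equivalent: only (⇒) holds.

(⟹) Assume the antecedent. If s is true, (¬t → s) ∨ (¬s → ¬r) reduces to true regardless of the other variables. If s is false, the antecedent cannot hold. Either way (¬t → s) ∨ (¬s → ¬r) holds.

(⟸) This fails. Under s = F, r = F, t = F, the left side is false but the right side is true.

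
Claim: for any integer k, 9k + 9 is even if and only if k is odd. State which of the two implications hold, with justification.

[⇒] Suppose 9k + 9 is even. Since 9 is odd, 9k and k have the same parity, so 9k + 9 ≡ k + 9 (mod 2). As 9 is odd, 9k + 9 is even exactly when k is odd. Thus k is odd.

[⇐] Conversely, suppose k is odd; write k = 2j + 1. Then 9k + 9 = 9·(2j + 1) + 9 = 2·9j + 18, which is even.

Both directions hold.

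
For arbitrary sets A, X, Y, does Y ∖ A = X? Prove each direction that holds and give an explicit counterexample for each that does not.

Both inclusions fail.

Forward inclusion. This inclusion fails. Take A = ∅, X = ∅, Y = {1}; then 1 ∈ Y ∖ A but 1 ∉ X.

Reverse inclusion. This inclusion fails. Take A = ∅, X = {1}, Y = ∅; then 1 ∈ X but 1 ∉ Y ∖ A.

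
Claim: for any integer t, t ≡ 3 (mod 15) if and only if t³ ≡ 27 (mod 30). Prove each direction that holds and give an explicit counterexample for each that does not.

Not equivalent: only (⇐) holds.

Forward direction. This fails: take t = 18. Then 18 ≡ 3 (mod 15), but 18³ = 5832 ≡ 12 (mod 30), not 27.

Converse. The residues r modulo 30 with r³ ≡ 27 (mod 30) are exactly {3}, and each is ≡ 3 (mod 15).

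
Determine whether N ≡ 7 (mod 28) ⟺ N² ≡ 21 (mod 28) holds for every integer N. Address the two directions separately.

[⇒] Suppose N ≡ 7 (mod 28). Write N = 28j + 7. Then (28j + 7)² = 784j² + 392j + 49 = 28(28j² + 14j + 1) + 21, so N² ≡ 21 (mod 28).

[⇐] This fails: take N = 21. Then 21² = 441 ≡ 21 (mod 28), yet 21 ≡ 21 (mod 28), not 7.

(⇒) holds; (⇐) fails.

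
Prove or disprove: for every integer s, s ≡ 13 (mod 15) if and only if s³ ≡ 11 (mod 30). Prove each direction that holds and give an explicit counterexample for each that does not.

(→) This fails: take s = 13. Then 13 ≡ 13 (mod 15), but 13³ = 2197 ≡ 7 (mod 30), not 11.

(←) This fails: take s = 11. Then 11³ = 1331 ≡ 11 (mod 30), yet 11 ≡ 11 (mod 15), not 13.

(⇒) fails and (⇐) fails.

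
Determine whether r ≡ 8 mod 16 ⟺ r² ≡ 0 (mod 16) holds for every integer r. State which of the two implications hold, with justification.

(⟹) Suppose r ≡ 8 mod 16. Write r = 16j + 8. Then (16j + 8)² = 256j² + 256j + 64 = 16(16j² + 16j + 4) + 0, so r² ≡ 0 (mod 16).

(⟸) This fails: take r = 0. Then 0² = 0 ≡ 0 (mod 16), yet 0 ≡ 0 (mod 16), not 8.

Not equivalent: only (⇒) holds.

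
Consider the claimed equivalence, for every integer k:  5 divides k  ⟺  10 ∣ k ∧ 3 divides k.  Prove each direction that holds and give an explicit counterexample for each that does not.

Not equivalent: only (⇐) holds.

Forward direction. This fails: take k = 5. Certainly 5 ∣ 5, but 10 ∤ 5.

Converse. Suppose 10 ∣ k and 3 ∣ k. Any common multiple of 10 and 3 is a multiple of their lcm; here gcd(10, 3) = 1, so lcm(10, 3) = 10·3 = 30, so 30 ∣ k. Since 5 ∣ 30, it follows that 5 ∣ k.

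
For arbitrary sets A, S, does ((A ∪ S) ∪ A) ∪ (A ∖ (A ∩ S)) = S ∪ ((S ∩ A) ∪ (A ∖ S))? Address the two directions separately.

Forward inclusion. Let x ∈ ((A ∪ S) ∪ A) ∪ (A ∖ (A ∩ S)). Then either x ∈ A and x ∉ S; or x ∈ S and x ∉ A; or x ∈ A ∩ S. In each case x ∈ S ∪ ((S ∩ A) ∪ (A ∖ S)), so ((A ∪ S) ∪ A) ∪ (A ∖ (A ∩ S)) ⊆ S ∪ ((S ∩ A) ∪ (A ∖ S)).

Reverse inclusion. Let x ∈ S ∪ ((S ∩ A) ∪ (A ∖ S)). Then either x ∈ A and x ∉ S; or x ∈ S and x ∉ A; or x ∈ A ∩ S. In each case x ∈ ((A ∪ S) ∪ A) ∪ (A ∖ (A ∩ S)), so S ∪ ((S ∩ A) ∪ (A ∖ S)) ⊆ ((A ∪ S) ∪ A) ∪ (A ∖ (A ∩ S)).

Both inclusions hold; the sets are equal.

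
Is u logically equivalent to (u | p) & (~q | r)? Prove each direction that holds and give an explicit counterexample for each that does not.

(⇒) This fails. Under q = T, p = F, r = F, u = T, the left side is true but the right side is false.

(⇐) This fails. Under q = F, p = T, r = F, u = F, the left side is false but the right side is true.

Neither implication holds.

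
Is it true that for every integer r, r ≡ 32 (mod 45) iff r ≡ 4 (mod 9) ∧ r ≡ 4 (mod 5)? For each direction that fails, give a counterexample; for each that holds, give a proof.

Neither direction holds.

(→) This fails: r = 32 gives 32 ≡ 32 (mod 45) but 32 ≡ 5 (mod 9), so the conjunction on the right does not hold.

(←) This fails: r = 4 satisfies both congruences on the right (4 ≡ 4 mod 9 and 4 ≡ 4 mod 5) yet 4 ≡ 4 (mod 45), not 32.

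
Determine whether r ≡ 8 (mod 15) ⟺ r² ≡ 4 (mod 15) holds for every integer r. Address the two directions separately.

(⇒) Suppose r ≡ 8 (mod 15). Write r = 15j + 8. Then (15j + 8)² = 225j² + 240j + 64 = 15(15j² + 16j + 4) + 4, so r² ≡ 4 (mod 15).

(⇐) This fails: take r = 2. Then 2² = 4 ≡ 4 (mod 15), yet 2 ≡ 2 (mod 15), not 8.

Not equivalent: only (⇒) holds.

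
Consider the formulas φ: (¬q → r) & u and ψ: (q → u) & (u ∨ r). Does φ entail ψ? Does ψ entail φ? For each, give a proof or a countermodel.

[⇒] Assume the antecedent. If r is true, the antecedent forces (r = T, q = F, u = T) or (r = T, q = T, u = T), and (q → u) & (u ∨ r) holds there. If r is false, the antecedent forces (r = F, q = T, u = T), and (q → u) & (u ∨ r) holds there. Either way (q → u) & (u ∨ r) holds.

[⇐] This fails. Under r = T, q = F, u = F, the left side is false but the right side is true.

Only the forward direction holds.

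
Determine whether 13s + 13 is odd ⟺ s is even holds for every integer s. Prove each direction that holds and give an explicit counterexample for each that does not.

The biconditional holds.

[⇒] Suppose 13s + 13 is odd. Since 13 is odd, 13s and s have the same parity, so 13s + 13 ≡ s + 13 (mod 2). As 13 is odd, 13s + 13 is odd exactly when s is even. Thus s is even.

[⇐] Conversely, suppose s is even; write s = 2j. Then 13s + 13 = 13·(2j) + 13 = 2·13j + 13, which is odd.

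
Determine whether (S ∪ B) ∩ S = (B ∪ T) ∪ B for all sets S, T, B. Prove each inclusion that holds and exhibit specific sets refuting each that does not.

Both inclusions fail.

Forward inclusion. This inclusion fails. Take S = {1}, T = ∅, B = ∅; then 1 ∈ (S ∪ B) ∩ S but 1 ∉ (B ∪ T) ∪ B.

Reverse inclusion. This inclusion fails. Take S = ∅, T = {1}, B = ∅; then 1 ∈ (B ∪ T) ∪ B but 1 ∉ (S ∪ B) ∩ S.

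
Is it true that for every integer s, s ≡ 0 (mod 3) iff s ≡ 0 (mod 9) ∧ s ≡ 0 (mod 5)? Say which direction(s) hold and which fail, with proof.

Forward direction. This fails: s = 33 gives 33 ≡ 0 (mod 3) but 33 ≡ 6 (mod 9), so the conjunction on the right does not hold.

Converse. If s ≡ 0 (mod 9) and s ≡ 0 (mod 5), then by the Chinese remainder theorem s ≡ 0 (mod 45). Since 0 ≡ 0 (mod 3) and 3 ∣ 45, we get s ≡ 0 (mod 3).

Not equivalent: only (⇐) holds.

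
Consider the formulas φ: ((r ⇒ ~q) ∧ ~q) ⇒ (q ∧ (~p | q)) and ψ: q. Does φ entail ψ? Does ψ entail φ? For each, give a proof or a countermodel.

[⇒] Assume the antecedent. If r is true, the antecedent forces (r = T, q = T, p = F) or (r = T, q = T, p = T), and q holds there. If r is false, the antecedent forces (r = F, q = T, p = F) or (r = F, q = T, p = T), and q holds there. Either way q holds.

[⇐] Assume the antecedent. If r is true, the antecedent forces (r = T, q = T, p = F) or (r = T, q = T, p = T), and the consequent holds there. If r is false, the antecedent forces (r = F, q = T, p = F) or (r = F, q = T, p = T), and the consequent holds there. Either way the consequent holds.

Both directions hold; the statement is true.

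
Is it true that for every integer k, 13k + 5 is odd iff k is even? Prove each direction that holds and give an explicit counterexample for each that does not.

Equivalent; both directions hold.

(→) Suppose 13k + 5 is odd. Since 13 is odd, 13k and k have the same parity, so 13k + 5 ≡ k + 5 (mod 2). As 5 is odd, 13k + 5 is odd exactly when k is even. Thus k is even.

(←) Conversely, suppose k is even; write k = 2j. Then 13k + 5 = 13·(2j) + 5 = 2·13j + 5, which is odd.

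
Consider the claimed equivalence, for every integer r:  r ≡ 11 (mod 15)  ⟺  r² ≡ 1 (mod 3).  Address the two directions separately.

(→) Suppose r ≡ 11 (mod 15). Then r² ≡ 11² = 121 (mod 15), and since 3 ∣ 15, also r² ≡ 1 (mod 3).

(←) This fails: take r = 1. Then 1² = 1 ≡ 1 (mod 3), yet 1 ≡ 1 (mod 15), not 11.

Only the forward direction holds.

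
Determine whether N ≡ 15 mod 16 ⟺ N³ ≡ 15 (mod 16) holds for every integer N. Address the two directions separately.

(⇐) Suppose N³ ≡ 15 (mod 16). The only residue r in {0, …, 15} with r³ ≡ 15 (mod 16) is r = 15, so N ≡ 15 (mod 16).

(⇒) Suppose N ≡ 15 mod 16. Write N = 16j + 15. Then (16j + 15)³ = 4096j³ + 11520j² + 10800j + 3375 = 16(256j³ + 720j² + 675j + 210) + 15, so N³ ≡ 15 (mod 16).

Both directions hold.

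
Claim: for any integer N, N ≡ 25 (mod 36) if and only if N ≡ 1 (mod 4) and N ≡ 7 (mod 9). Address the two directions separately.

[⇒] Suppose N ≡ 25 (mod 36); write N = 36j + 25. Since 4 ∣ 36, reducing mod 4 gives N ≡ 25 ≡ 1 (mod 4); since 9 ∣ 36, reducing mod 9 gives N ≡ 25 ≡ 7 (mod 9).

[⇐] Conversely, if N ≡ 1 (mod 4) and N ≡ 7 (mod 9), then by the Chinese remainder theorem N ≡ 25 (mod 36). This is exactly N ≡ 25 (mod 36).

Both directions hold; the statement is true.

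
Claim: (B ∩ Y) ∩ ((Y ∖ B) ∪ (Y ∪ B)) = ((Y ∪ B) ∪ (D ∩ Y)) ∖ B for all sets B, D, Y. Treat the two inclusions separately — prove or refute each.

(⟹) This inclusion fails. Take B = {1}, D = ∅, Y = {1}; then 1 ∈ (B ∩ Y) ∩ ((Y ∖ B) ∪ (Y ∪ B)) but 1 ∉ ((Y ∪ B) ∪ (D ∩ Y)) ∖ B.

(⟸) This inclusion fails. Take B = ∅, D = ∅, Y = {1}; then 1 ∈ ((Y ∪ B) ∪ (D ∩ Y)) ∖ B but 1 ∉ (B ∩ Y) ∩ ((Y ∖ B) ∪ (Y ∪ B)).

Neither inclusion holds.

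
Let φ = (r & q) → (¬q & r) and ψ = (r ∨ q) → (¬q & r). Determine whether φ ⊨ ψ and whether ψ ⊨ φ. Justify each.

Only the reverse direction holds.

(⟸) Assume the antecedent. If r is true, the antecedent forces (r = T, q = F), and (r & q) → (¬q & r) holds there. If r is false, (r & q) → (¬q & r) reduces to true regardless of the other variables. Either way (r & q) → (¬q & r) holds.

(⟹) This fails. Under r = F, q = T, the left side is true but the right side is false.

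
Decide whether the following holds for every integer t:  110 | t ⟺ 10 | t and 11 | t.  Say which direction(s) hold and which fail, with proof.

(⇒) If 110 ∣ t, write t = 110q. Since 110 = 11·10, t = 10·(11q), so 10 ∣ t; and since 110 = 10·11, t = 11·(10q), so 11 ∣ t.

(⇐) Suppose 10 ∣ t and 11 ∣ t. Any common multiple of 10 and 11 is a multiple of their lcm; here gcd(10, 11) = 1, so lcm(10, 11) = 10·11 = 110, so 110 ∣ t.

Both directions hold.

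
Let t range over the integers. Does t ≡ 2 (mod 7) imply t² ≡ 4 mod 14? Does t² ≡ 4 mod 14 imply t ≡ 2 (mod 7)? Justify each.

(⟹) This fails: take t = 9. Then 9 ≡ 2 (mod 7), but 9² = 81 ≡ 11 (mod 14), not 4.

(⟸) This fails: take t = 12. Then 12² = 144 ≡ 4 (mod 14), yet 12 ≡ 5 (mod 7), not 2.

Both directions fail.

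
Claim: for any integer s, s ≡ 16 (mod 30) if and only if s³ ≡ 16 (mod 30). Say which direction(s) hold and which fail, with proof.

Both directions hold; the statement is true.

Forward direction. Suppose s ≡ 16 (mod 30). Write s = 30j + 16. Then (30j + 16)³ = 27000j³ + 43200j² + 23040j + 4096 = 30(900j³ + 1440j² + 768j + 136) + 16, so s³ ≡ 16 (mod 30).

Converse. Suppose s³ ≡ 16 (mod 30). The only residue r in {0, …, 29} with r³ ≡ 16 (mod 30) is r = 16, so s ≡ 16 (mod 30).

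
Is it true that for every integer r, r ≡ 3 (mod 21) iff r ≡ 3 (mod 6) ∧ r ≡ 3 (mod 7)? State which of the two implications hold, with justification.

Forward direction. This fails: r = 24 gives 24 ≡ 3 (mod 21) but 24 ≡ 0 (mod 6), so the conjunction on the right does not hold.

Converse. If r ≡ 3 (mod 6) and r ≡ 3 (mod 7), then by the Chinese remainder theorem r ≡ 3 (mod 42). Since 3 ≡ 3 (mod 21) and 21 ∣ 42, we get r ≡ 3 (mod 21).

Only the reverse direction holds.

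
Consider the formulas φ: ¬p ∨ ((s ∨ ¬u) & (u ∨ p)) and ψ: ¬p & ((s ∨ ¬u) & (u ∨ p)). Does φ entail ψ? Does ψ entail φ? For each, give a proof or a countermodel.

[⇒] This fails. Under s = F, u = F, p = F, the left side is true but the right side is false.

[⇐] Assume the antecedent. If s is true, ¬p ∨ ((s ∨ ¬u) & (u ∨ p)) reduces to true regardless of the other variables. If s is false, the antecedent cannot hold. Either way ¬p ∨ ((s ∨ ¬u) & (u ∨ p)) holds.

Not equivalent: only (⇐) holds.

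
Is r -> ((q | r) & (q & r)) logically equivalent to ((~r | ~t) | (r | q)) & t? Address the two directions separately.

Both directions fail.

Forward direction. This fails. Under q = F, r = F, t = F, the left side is true but the right side is false.

Converse. This fails. Under q = F, r = T, t = T, the left side is false but the right side is true.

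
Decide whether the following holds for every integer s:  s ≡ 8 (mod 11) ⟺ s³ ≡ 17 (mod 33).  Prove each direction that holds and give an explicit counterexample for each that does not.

(⟹) This fails: take s = 19. Then 19 ≡ 8 (mod 11), but 19³ = 6859 ≡ 28 (mod 33), not 17.

(⟸) Conversely, the residues r modulo 33 with r³ ≡ 17 (mod 33) are exactly {8}, and each is ≡ 8 (mod 11).

The forward direction fails; the converse holds.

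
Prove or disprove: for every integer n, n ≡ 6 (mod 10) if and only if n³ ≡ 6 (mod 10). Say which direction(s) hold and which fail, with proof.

The biconditional holds.

[⇐] Suppose n³ ≡ 6 (mod 10). The only residue r in {0, …, 9} with r³ ≡ 6 (mod 10) is r = 6, so n ≡ 6 (mod 10).

[⇒] Suppose n ≡ 6 (mod 10). Write n = 10j + 6. Then (10j + 6)³ = 1000j³ + 1800j² + 1080j + 216 = 10(100j³ + 180j² + 108j + 21) + 6, so n³ ≡ 6 (mod 10).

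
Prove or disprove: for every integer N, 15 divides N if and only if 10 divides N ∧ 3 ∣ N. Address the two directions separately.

(⇒) fails; (⇐) holds.

(⇐) Suppose 10 ∣ N and 3 ∣ N. Any common multiple of 10 and 3 is a multiple of their lcm; here gcd(10, 3) = 1, so lcm(10, 3) = 10·3 = 30, so 30 ∣ N. Since 15 ∣ 30, it follows that 15 ∣ N.

(⇒) This fails: take N = 15. Certainly 15 ∣ 15, but 10 ∤ 15.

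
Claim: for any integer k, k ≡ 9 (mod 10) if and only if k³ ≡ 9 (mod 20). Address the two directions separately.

Only the reverse direction holds.

(⇐) The residues r modulo 20 with r³ ≡ 9 (mod 20) are exactly {9}, and each is ≡ 9 (mod 10).

(⇒) This fails: take k = 19. Then 19 ≡ 9 (mod 10), but 19³ = 6859 ≡ 19 (mod 20), not 9.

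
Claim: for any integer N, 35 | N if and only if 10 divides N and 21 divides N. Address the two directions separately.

(⟹) This fails: take N = 35. Certainly 35 ∣ 35, but 10 ∤ 35.

(⟸) Suppose 10 ∣ N and 21 ∣ N. Any common multiple of 10 and 21 is a multiple of their lcm; here gcd(10, 21) = 1, so lcm(10, 21) = 10·21 = 210, so 210 ∣ N. Since 35 ∣ 210, it follows that 35 ∣ N.

Only the converse holds.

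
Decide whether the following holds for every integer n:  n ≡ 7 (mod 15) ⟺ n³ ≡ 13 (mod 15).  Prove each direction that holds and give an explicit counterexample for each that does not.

Both directions hold.

(⟹) Suppose n ≡ 7 (mod 15). Write n = 15j + 7. Then (15j + 7)³ = 3375j³ + 4725j² + 2205j + 343 = 15(225j³ + 315j² + 147j + 22) + 13, so n³ ≡ 13 (mod 15).

(⟸) Conversely, suppose n³ ≡ 13 (mod 15). The only residue r in {0, …, 14} with r³ ≡ 13 (mod 15) is r = 7, so n ≡ 7 (mod 15).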